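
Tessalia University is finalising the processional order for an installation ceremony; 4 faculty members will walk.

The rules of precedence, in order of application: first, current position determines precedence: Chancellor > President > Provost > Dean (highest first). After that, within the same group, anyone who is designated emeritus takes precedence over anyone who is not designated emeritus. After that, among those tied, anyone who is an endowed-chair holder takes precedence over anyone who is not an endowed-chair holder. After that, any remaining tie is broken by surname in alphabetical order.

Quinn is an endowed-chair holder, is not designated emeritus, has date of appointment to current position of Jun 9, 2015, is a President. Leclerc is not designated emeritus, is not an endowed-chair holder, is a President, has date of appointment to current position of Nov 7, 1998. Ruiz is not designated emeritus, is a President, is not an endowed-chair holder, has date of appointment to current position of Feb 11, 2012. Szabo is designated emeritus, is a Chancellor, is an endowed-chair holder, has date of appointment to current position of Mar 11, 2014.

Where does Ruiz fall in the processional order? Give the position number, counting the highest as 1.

4

By current position: Szabo (Chancellor); then Quinn, Leclerc and Ruiz (President).
Quinn, Leclerc and Ruiz are each not designated emeritus, so the next rule applies.
Among Quinn, Leclerc and Ruiz, an endowed-chair holder before not an endowed-chair holder: Quinn (an endowed-chair holder) before Leclerc and Ruiz (not an endowed-chair holder).
Among Leclerc and Ruiz, alphabetically by surname: Leclerc before Ruiz.
Order: Szabo, Quinn, Leclerc, Ruiz. So position 4.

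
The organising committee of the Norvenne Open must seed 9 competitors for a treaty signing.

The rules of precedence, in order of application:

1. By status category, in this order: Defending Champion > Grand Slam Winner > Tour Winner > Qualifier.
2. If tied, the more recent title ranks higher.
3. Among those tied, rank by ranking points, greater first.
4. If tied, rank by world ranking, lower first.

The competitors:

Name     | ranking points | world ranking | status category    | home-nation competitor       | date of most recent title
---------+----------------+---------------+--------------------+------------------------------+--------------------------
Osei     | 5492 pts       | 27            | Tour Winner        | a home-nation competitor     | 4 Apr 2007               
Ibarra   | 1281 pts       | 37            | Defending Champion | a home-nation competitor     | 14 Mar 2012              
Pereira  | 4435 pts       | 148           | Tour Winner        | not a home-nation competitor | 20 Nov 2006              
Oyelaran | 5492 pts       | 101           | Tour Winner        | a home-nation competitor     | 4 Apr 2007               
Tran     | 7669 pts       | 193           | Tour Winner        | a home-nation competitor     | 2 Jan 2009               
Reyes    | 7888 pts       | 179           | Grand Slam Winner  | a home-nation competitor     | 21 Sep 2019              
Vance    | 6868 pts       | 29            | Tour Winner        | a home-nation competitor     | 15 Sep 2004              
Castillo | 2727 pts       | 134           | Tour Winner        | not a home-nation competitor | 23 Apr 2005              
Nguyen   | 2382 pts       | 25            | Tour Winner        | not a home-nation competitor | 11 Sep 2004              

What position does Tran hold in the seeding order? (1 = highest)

By status category: Ibarra (Defending Champion); then Reyes (Grand Slam Winner); then Tran, Osei, Oyelaran, Pereira, Castillo, Vance and Nguyen (Tour Winner).
Among Tran, Osei, Oyelaran, Pereira, Castillo, Vance and Nguyen, by date of most recent title (later first): Tran (2 Jan 2009) before Osei and Oyelaran (4 Apr 2007) before Pereira (20 Nov 2006) before Castillo (23 Apr 2005) before Vance (15 Sep 2004) before Nguyen (11 Sep 2004).
Osei and Oyelaran both have ranking points 5492 pts, so the next rule applies.
Among Osei and Oyelaran, by world ranking (lower first): Osei (27) before Oyelaran (101).
Order: Ibarra, Reyes, Tran, Osei, Oyelaran, Pereira, Castillo, Vance, Nguyen. So position 3.

3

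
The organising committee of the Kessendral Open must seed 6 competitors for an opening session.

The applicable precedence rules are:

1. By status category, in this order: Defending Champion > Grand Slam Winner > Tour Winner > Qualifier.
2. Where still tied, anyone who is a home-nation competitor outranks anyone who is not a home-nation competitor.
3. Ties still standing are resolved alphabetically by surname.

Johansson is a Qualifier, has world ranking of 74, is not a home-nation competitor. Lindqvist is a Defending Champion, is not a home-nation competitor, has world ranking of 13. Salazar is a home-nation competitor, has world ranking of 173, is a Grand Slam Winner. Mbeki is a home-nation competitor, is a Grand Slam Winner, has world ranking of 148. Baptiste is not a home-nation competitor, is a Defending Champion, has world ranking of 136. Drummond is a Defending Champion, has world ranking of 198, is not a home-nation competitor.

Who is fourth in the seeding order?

By status category: Baptiste, Drummond and Lindqvist (Defending Champion); then Mbeki and Salazar (Grand Slam Winner); then Johansson (Qualifier).
Baptiste, Drummond and Lindqvist are each not a home-nation competitor, so the next rule applies.
Among Baptiste, Drummond and Lindqvist, alphabetically by surname: Baptiste before Drummond before Lindqvist.
Mbeki and Salazar are each a home-nation competitor, so the next rule applies.
Among Mbeki and Salazar, alphabetically by surname: Mbeki before Salazar.
Order: Baptiste, Drummond, Lindqvist, Mbeki, Salazar, Johansson.

Mbeki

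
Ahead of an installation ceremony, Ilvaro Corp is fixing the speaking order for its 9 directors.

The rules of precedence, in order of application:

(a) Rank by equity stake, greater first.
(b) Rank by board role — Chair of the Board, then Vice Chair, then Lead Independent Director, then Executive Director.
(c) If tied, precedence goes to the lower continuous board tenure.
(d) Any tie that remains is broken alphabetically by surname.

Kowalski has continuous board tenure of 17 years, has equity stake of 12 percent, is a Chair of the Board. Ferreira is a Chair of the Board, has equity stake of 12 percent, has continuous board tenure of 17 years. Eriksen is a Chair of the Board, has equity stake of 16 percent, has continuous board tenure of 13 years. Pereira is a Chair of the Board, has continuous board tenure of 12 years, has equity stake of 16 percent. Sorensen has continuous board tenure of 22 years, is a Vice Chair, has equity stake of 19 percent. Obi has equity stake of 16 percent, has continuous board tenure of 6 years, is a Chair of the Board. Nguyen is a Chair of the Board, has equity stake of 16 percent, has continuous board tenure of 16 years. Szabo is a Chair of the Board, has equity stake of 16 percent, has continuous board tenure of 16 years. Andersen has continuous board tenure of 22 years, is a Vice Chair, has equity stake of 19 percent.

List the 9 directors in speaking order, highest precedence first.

Andersen, Sorensen, Obi, Pereira, Eriksen, Nguyen, Szabo, Ferreira, Kowalski

By equity stake (higher first): Andersen and Sorensen (both 19 percent); then Obi, Pereira, Eriksen, Nguyen and Szabo (each 16 percent); then Ferreira and Kowalski (both 12 percent).
Andersen and Sorensen are each Vice Chair, so the next rule applies.
Andersen and Sorensen both have continuous board tenure 22 years, so the next rule applies.
Among Andersen and Sorensen, alphabetically by surname: Andersen before Sorensen.
Obi, Pereira, Eriksen, Nguyen and Szabo are each Chair of the Board, so the next rule applies.
Among Obi, Pereira, Eriksen, Nguyen and Szabo, by continuous board tenure (lower first): Obi (6 years) before Pereira (12 years) before Eriksen (13 years) before Nguyen and Szabo (16 years).
Among Nguyen and Szabo, alphabetically by surname: Nguyen before Szabo.
Ferreira and Kowalski are each Chair of the Board, so the next rule applies.
Ferreira and Kowalski both have continuous board tenure 17 years, so the next rule applies.
Among Ferreira and Kowalski, alphabetically by surname: Ferreira before Kowalski.
Full order: Andersen, Sorensen, Obi, Pereira, Eriksen, Nguyen, Szabo, Ferreira, Kowalski.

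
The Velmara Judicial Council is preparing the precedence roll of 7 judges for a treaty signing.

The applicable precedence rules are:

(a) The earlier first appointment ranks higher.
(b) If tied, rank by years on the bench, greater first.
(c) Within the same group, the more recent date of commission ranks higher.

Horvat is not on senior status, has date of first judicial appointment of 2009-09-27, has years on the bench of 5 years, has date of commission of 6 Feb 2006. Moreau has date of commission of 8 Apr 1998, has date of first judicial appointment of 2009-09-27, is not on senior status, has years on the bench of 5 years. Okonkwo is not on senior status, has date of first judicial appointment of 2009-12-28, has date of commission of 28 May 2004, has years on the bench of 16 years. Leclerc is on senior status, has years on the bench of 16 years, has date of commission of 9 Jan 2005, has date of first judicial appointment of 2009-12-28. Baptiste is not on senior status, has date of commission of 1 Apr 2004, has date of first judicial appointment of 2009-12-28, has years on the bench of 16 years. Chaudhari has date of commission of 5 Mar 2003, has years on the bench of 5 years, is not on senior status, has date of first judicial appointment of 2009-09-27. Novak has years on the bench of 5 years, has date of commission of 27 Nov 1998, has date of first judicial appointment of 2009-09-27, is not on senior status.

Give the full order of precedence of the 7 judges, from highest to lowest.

Horvat, Chaudhari, Novak, Moreau, Leclerc, Okonkwo, Baptiste

By date of first judicial appointment (earlier first): Horvat, Chaudhari, Novak and Moreau (each 2009-09-27); then Leclerc, Okonkwo and Baptiste (each 2009-12-28).
Horvat, Chaudhari, Novak and Moreau all have years on the bench 5 years, so the next rule applies.
Among Horvat, Chaudhari, Novak and Moreau, by date of commission (later first): Horvat (6 Feb 2006) before Chaudhari (5 Mar 2003) before Novak (27 Nov 1998) before Moreau (8 Apr 1998).
Leclerc, Okonkwo and Baptiste all have years on the bench 16 years, so the next rule applies.
Among Leclerc, Okonkwo and Baptiste, by date of commission (later first): Leclerc (9 Jan 2005) before Okonkwo (28 May 2004) before Baptiste (1 Apr 2004).
Full order: Horvat, Chaudhari, Novak, Moreau, Leclerc, Okonkwo, Baptiste.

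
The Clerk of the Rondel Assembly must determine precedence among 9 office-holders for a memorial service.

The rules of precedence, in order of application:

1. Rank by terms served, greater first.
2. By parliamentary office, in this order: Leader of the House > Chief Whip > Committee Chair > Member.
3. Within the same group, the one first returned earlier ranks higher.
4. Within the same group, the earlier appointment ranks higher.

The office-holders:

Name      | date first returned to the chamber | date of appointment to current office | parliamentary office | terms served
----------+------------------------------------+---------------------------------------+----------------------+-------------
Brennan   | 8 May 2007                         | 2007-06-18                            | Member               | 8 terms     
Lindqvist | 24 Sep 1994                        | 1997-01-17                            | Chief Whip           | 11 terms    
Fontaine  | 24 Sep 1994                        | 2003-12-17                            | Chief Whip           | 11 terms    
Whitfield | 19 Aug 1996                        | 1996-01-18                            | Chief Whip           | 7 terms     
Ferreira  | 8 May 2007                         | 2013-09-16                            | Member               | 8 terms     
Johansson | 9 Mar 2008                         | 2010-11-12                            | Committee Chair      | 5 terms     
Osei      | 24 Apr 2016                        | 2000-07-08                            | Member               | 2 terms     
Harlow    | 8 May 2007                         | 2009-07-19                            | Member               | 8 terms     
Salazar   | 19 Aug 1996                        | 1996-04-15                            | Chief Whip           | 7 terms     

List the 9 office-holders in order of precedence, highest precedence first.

Lindqvist, Fontaine, Brennan, Harlow, Ferreira, Whitfield, Salazar, Johansson, Osei

By terms served (higher first): Lindqvist and Fontaine (both 11 terms); then Brennan, Harlow and Ferreira (each 8 terms); then Whitfield and Salazar (both 7 terms); then Johansson (5 terms); then Osei (2 terms).
Lindqvist and Fontaine are each Chief Whip, so the next rule applies.
Lindqvist and Fontaine both have date first returned to the chamber 24 Sep 1994, so the next rule applies.
Among Lindqvist and Fontaine, by date of appointment to current office (earlier first): Lindqvist (1997-01-17) before Fontaine (2003-12-17).
Brennan, Harlow and Ferreira are each Member, so the next rule applies.
Brennan, Harlow and Ferreira all have date first returned to the chamber 8 May 2007, so the next rule applies.
Among Brennan, Harlow and Ferreira, by date of appointment to current office (earlier first): Brennan (2007-06-18) before Harlow (2009-07-19) before Ferreira (2013-09-16).
Whitfield and Salazar are each Chief Whip, so the next rule applies.
Whitfield and Salazar both have date first returned to the chamber 19 Aug 1996, so the next rule applies.
Among Whitfield and Salazar, by date of appointment to current office (earlier first): Whitfield (1996-01-18) before Salazar (1996-04-15).
Full order: Lindqvist, Fontaine, Brennan, Harlow, Ferreira, Whitfield, Salazar, Johansson, Osei.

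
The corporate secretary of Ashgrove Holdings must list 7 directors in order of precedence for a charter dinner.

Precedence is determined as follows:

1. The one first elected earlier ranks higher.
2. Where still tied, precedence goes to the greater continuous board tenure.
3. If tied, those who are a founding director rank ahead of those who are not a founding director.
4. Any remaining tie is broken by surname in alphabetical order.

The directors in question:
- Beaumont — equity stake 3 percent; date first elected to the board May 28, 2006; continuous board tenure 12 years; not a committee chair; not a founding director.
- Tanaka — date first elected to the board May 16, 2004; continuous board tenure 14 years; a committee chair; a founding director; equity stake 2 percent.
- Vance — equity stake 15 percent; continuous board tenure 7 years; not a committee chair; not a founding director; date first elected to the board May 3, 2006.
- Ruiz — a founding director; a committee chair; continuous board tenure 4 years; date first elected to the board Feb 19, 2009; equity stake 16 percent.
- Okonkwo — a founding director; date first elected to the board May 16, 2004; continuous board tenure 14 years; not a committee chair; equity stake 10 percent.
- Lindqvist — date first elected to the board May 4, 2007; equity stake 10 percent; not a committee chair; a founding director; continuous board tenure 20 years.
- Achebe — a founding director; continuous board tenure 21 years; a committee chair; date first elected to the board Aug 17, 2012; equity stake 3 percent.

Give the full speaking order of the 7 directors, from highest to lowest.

Okonkwo, Tanaka, Vance, Beaumont, Lindqvist, Ruiz, Achebe

By date first elected to the board (earlier first): Okonkwo and Tanaka (both May 16, 2004); then Vance (May 3, 2006); then Beaumont (May 28, 2006); then Lindqvist (May 4, 2007); then Ruiz (Feb 19, 2009); then Achebe (Aug 17, 2012).
Okonkwo and Tanaka both have continuous board tenure 14 years, so the next rule applies.
Okonkwo and Tanaka are each a founding director, so the next rule applies.
Among Okonkwo and Tanaka, alphabetically by surname: Okonkwo before Tanaka.
Full order: Okonkwo, Tanaka, Vance, Beaumont, Lindqvist, Ruiz, Achebe.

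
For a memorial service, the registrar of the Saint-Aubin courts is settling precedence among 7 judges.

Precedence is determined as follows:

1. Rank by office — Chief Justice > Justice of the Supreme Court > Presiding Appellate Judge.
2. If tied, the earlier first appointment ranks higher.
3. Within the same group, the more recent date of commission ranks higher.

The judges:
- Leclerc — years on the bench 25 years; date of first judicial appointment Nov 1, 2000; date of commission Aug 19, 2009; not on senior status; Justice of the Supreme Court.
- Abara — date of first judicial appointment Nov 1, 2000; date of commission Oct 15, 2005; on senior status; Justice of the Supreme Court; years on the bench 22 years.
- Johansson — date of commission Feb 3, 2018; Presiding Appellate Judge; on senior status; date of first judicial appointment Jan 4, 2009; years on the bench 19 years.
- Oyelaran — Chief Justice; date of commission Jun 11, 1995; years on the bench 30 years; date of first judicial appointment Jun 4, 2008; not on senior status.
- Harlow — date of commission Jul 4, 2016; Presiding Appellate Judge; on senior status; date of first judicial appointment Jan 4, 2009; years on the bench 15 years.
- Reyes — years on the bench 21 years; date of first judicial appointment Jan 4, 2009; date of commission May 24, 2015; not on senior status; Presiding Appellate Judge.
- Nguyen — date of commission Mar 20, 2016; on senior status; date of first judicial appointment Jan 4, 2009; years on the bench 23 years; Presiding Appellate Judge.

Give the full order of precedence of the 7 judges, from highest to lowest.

Oyelaran, Leclerc, Abara, Johansson, Harlow, Nguyen, Reyes

By office: Oyelaran (Chief Justice); then Leclerc and Abara (Justice of the Supreme Court); then Johansson, Harlow, Nguyen and Reyes (Presiding Appellate Judge).
Leclerc and Abara both have date of first judicial appointment Nov 1, 2000, so the next rule applies.
Among Leclerc and Abara, by date of commission (later first): Leclerc (Aug 19, 2009) before Abara (Oct 15, 2005).
Johansson, Harlow, Nguyen and Reyes all have date of first judicial appointment Jan 4, 2009, so the next rule applies.
Among Johansson, Harlow, Nguyen and Reyes, by date of commission (later first): Johansson (Feb 3, 2018) before Harlow (Jul 4, 2016) before Nguyen (Mar 20, 2016) before Reyes (May 24, 2015).
Full order: Oyelaran, Leclerc, Abara, Johansson, Harlow, Nguyen, Reyes.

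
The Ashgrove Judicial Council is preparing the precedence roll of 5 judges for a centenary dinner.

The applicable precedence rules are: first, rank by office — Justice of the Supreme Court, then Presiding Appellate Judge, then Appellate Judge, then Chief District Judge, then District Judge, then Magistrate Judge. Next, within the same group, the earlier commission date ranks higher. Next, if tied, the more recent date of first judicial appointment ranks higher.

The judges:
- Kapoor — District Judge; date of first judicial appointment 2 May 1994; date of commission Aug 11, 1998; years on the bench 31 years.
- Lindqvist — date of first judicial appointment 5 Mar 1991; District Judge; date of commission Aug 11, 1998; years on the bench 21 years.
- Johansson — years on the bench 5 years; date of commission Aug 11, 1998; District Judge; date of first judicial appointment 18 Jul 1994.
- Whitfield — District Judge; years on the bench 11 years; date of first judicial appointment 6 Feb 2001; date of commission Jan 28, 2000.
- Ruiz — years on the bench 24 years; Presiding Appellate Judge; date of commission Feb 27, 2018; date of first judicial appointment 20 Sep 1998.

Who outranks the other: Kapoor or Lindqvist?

By office: Ruiz (Presiding Appellate Judge); then Johansson, Kapoor, Lindqvist and Whitfield (District Judge).
Among Johansson, Kapoor, Lindqvist and Whitfield, by date of commission (earlier first): Johansson, Kapoor and Lindqvist (Aug 11, 1998) before Whitfield (Jan 28, 2000).
Among Johansson, Kapoor and Lindqvist, by date of first judicial appointment (later first): Johansson (18 Jul 1994) before Kapoor (2 May 1994) before Lindqvist (5 Mar 1991).
So Kapoor takes precedence.

Kapoor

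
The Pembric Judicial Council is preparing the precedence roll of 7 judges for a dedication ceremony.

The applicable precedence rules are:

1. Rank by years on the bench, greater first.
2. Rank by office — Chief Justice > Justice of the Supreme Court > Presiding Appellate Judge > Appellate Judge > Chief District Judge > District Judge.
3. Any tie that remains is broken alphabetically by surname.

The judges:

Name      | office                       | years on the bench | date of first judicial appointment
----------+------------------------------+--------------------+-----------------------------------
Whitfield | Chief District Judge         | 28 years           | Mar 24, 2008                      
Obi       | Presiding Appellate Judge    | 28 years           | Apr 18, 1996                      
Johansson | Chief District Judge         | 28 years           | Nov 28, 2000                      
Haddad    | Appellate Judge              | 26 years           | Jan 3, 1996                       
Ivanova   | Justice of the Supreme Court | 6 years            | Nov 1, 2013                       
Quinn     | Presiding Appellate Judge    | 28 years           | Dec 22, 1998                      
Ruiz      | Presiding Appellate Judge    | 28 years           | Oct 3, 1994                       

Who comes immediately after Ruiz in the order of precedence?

Johansson

By years on the bench (higher first): Obi, Quinn, Ruiz, Johansson and Whitfield (each 28 years); then Haddad (26 years); then Ivanova (6 years).
Among Obi, Quinn, Ruiz, Johansson and Whitfield, by office: Obi, Quinn and Ruiz (Presiding Appellate Judge) before Johansson and Whitfield (Chief District Judge).
Among Obi, Quinn and Ruiz, alphabetically by surname: Obi before Quinn before Ruiz.
Among Johansson and Whitfield, alphabetically by surname: Johansson before Whitfield.
Order: Obi, Quinn, Ruiz, Johansson, Whitfield, Haddad, Ivanova.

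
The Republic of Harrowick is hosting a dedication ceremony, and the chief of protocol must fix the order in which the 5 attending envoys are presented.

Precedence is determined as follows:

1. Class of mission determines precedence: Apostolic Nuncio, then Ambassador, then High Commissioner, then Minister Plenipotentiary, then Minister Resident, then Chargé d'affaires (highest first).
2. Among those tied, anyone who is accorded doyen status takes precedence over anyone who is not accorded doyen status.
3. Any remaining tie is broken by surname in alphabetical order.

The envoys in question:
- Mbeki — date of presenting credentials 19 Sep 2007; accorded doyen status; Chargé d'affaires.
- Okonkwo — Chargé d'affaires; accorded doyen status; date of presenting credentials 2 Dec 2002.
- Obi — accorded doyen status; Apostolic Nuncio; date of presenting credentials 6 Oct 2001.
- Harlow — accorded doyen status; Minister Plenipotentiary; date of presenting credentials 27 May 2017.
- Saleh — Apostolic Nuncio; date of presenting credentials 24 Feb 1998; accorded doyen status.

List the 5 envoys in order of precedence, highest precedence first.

By class of mission: Obi and Saleh (Apostolic Nuncio); then Harlow (Minister Plenipotentiary); then Mbeki and Okonkwo (Chargé d'affaires).
Obi and Saleh are each accorded doyen status, so the next rule applies.
Among Obi and Saleh, alphabetically by surname: Obi before Saleh.
Mbeki and Okonkwo are each accorded doyen status, so the next rule applies.
Among Mbeki and Okonkwo, alphabetically by surname: Mbeki before Okonkwo.
Full order: Obi, Saleh, Harlow, Mbeki, Okonkwo.

Obi, Saleh, Harlow, Mbeki, Okonkwo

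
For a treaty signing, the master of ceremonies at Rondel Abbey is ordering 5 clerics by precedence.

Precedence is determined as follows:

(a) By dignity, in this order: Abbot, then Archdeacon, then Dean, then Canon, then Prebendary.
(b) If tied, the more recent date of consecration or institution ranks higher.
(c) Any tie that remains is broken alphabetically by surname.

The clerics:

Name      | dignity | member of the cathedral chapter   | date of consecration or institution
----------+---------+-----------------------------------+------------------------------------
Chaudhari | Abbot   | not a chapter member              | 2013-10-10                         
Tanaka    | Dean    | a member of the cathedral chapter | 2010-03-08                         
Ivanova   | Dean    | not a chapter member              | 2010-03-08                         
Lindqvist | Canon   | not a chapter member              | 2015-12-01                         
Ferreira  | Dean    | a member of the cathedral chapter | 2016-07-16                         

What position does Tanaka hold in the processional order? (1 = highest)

By dignity: Chaudhari (Abbot); then Ferreira, Ivanova and Tanaka (Dean); then Lindqvist (Canon).
Among Ferreira, Ivanova and Tanaka, by date of consecration or institution (later first): Ferreira (2016-07-16) before Ivanova and Tanaka (2010-03-08).
Among Ivanova and Tanaka, alphabetically by surname: Ivanova before Tanaka.
Order: Chaudhari, Ferreira, Ivanova, Tanaka, Lindqvist. So position 4.

4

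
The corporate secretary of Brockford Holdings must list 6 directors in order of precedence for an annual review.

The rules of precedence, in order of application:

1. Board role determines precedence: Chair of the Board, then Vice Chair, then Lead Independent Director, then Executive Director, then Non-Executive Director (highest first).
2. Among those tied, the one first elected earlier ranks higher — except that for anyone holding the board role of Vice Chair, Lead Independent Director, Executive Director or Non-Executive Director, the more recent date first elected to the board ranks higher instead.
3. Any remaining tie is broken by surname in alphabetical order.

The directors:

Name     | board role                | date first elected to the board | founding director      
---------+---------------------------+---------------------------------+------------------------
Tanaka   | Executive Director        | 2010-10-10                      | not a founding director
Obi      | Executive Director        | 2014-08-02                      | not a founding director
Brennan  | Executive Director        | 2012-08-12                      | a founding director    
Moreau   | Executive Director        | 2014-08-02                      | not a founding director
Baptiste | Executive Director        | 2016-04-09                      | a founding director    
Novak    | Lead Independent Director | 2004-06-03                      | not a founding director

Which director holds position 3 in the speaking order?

Moreau

By board role: Novak (Lead Independent Director); then Baptiste, Moreau, Obi, Brennan and Tanaka (Executive Director).
Among Baptiste, Moreau, Obi, Brennan and Tanaka, by date first elected to the board (later first) (reversed rule for this group): Baptiste (2016-04-09) before Moreau and Obi (2014-08-02) before Brennan (2012-08-12) before Tanaka (2010-10-10).
Among Moreau and Obi, alphabetically by surname: Moreau before Obi.
Order: Novak, Baptiste, Moreau, Obi, Brennan, Tanaka.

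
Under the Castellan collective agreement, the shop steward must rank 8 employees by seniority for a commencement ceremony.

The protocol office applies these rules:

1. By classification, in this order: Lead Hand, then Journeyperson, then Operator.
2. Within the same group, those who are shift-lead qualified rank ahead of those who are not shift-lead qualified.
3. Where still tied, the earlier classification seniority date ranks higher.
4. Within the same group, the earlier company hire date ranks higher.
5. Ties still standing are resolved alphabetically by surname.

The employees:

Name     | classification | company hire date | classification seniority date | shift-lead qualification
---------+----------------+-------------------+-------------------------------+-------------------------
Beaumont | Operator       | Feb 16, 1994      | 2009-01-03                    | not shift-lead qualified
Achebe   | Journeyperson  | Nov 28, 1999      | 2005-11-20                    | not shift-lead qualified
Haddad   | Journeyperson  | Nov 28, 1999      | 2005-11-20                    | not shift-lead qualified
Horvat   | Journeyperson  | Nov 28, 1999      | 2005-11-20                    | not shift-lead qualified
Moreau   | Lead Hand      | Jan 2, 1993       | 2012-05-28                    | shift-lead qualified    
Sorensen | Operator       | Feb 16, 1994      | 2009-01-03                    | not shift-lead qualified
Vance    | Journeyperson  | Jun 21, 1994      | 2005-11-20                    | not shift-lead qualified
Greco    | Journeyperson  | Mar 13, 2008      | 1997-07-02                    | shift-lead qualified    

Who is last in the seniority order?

By classification: Moreau (Lead Hand); then Greco, Vance, Achebe, Haddad and Horvat (Journeyperson); then Beaumont and Sorensen (Operator).
Among Greco, Vance, Achebe, Haddad and Horvat, shift-lead qualified before not shift-lead qualified: Greco (shift-lead qualified) before Vance, Achebe, Haddad and Horvat (not shift-lead qualified).
Vance, Achebe, Haddad and Horvat all have classification seniority date 2005-11-20, so the next rule applies.
Among Vance, Achebe, Haddad and Horvat, by company hire date (earlier first): Vance (Jun 21, 1994) before Achebe, Haddad and Horvat (Nov 28, 1999).
Among Achebe, Haddad and Horvat, alphabetically by surname: Achebe before Haddad before Horvat.
Beaumont and Sorensen are each not shift-lead qualified, so the next rule applies.
Beaumont and Sorensen both have classification seniority date 2009-01-03, so the next rule applies.
Beaumont and Sorensen both have company hire date Feb 16, 1994, so the next rule applies.
Among Beaumont and Sorensen, alphabetically by surname: Beaumont before Sorensen.
Order: Moreau, Greco, Vance, Achebe, Haddad, Horvat, Beaumont, Sorensen.

Sorensen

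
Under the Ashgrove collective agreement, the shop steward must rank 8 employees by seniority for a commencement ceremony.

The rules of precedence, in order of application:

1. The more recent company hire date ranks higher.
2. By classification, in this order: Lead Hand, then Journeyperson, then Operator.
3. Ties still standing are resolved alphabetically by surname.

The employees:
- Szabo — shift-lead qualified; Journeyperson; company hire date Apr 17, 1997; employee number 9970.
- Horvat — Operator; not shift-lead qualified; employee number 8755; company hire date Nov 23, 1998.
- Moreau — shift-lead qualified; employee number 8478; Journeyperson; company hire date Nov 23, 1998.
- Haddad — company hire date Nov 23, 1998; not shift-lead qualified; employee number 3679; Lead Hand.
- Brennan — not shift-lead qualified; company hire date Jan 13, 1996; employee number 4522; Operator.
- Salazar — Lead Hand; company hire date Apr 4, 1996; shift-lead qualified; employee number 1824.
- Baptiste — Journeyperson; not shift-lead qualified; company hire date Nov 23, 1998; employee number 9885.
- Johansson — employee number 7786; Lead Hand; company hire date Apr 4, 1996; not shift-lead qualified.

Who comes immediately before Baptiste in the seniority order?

By company hire date (later first): Haddad, Baptiste, Moreau and Horvat (each Nov 23, 1998); then Szabo (Apr 17, 1997); then Johansson and Salazar (both Apr 4, 1996); then Brennan (Jan 13, 1996).
Among Haddad, Baptiste, Moreau and Horvat, by classification: Haddad (Lead Hand) before Baptiste and Moreau (Journeyperson) before Horvat (Operator).
Among Baptiste and Moreau, alphabetically by surname: Baptiste before Moreau.
Johansson and Salazar are each Lead Hand, so the next rule applies.
Among Johansson and Salazar, alphabetically by surname: Johansson before Salazar.
Order: Haddad, Baptiste, Moreau, Horvat, Szabo, Johansson, Salazar, Brennan.

Haddad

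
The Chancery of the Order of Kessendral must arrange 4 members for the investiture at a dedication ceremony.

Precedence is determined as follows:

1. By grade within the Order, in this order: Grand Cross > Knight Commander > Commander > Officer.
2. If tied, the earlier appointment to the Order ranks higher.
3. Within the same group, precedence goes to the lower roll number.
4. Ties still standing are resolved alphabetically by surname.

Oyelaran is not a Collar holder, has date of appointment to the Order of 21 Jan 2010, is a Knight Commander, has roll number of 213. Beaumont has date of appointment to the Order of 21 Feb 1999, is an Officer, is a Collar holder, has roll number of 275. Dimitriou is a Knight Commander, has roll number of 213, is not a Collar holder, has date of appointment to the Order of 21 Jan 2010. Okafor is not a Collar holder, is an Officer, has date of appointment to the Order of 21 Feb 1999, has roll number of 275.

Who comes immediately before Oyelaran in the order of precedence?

By grade within the Order: Dimitriou and Oyelaran (Knight Commander); then Beaumont and Okafor (Officer).
Dimitriou and Oyelaran both have date of appointment to the Order 21 Jan 2010, so the next rule applies.
Dimitriou and Oyelaran both have roll number 213, so the next rule applies.
Among Dimitriou and Oyelaran, alphabetically by surname: Dimitriou before Oyelaran.
Beaumont and Okafor both have date of appointment to the Order 21 Feb 1999, so the next rule applies.
Beaumont and Okafor both have roll number 275, so the next rule applies.
Among Beaumont and Okafor, alphabetically by surname: Beaumont before Okafor.
Order: Dimitriou, Oyelaran, Beaumont, Okafor.

Dimitriou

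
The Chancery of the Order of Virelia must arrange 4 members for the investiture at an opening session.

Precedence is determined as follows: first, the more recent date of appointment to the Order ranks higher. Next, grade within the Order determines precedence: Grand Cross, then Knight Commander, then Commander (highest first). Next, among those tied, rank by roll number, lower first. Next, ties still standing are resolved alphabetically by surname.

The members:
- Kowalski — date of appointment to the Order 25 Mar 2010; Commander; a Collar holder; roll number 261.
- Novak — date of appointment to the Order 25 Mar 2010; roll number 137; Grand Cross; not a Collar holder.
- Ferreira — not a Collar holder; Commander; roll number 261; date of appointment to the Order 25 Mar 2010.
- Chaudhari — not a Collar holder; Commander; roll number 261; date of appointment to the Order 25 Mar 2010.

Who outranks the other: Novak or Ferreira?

By date of appointment to the Order (later first): Novak, Chaudhari, Ferreira and Kowalski (each 25 Mar 2010).
Among Novak, Chaudhari, Ferreira and Kowalski, by grade within the Order: Novak (Grand Cross) before Chaudhari, Ferreira and Kowalski (Commander).
Chaudhari, Ferreira and Kowalski all have roll number 261, so the next rule applies.
Among Chaudhari, Ferreira and Kowalski, alphabetically by surname: Chaudhari before Ferreira before Kowalski.
So Novak takes precedence.

Novak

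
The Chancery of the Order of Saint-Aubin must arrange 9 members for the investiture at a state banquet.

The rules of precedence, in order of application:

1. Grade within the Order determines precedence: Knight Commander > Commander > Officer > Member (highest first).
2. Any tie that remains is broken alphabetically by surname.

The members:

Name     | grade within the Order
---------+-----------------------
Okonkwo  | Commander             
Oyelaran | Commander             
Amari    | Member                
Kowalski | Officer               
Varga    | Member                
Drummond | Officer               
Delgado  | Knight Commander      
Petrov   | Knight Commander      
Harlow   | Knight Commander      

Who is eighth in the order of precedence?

By grade within the Order: Delgado, Harlow and Petrov (Knight Commander); then Okonkwo and Oyelaran (Commander); then Drummond and Kowalski (Officer); then Amari and Varga (Member).
Among Delgado, Harlow and Petrov, alphabetically by surname: Delgado before Harlow before Petrov.
Among Okonkwo and Oyelaran, alphabetically by surname: Okonkwo before Oyelaran.
Among Drummond and Kowalski, alphabetically by surname: Drummond before Kowalski.
Among Amari and Varga, alphabetically by surname: Amari before Varga.
Order: Delgado, Harlow, Petrov, Okonkwo, Oyelaran, Drummond, Kowalski, Amari, Varga.

Amari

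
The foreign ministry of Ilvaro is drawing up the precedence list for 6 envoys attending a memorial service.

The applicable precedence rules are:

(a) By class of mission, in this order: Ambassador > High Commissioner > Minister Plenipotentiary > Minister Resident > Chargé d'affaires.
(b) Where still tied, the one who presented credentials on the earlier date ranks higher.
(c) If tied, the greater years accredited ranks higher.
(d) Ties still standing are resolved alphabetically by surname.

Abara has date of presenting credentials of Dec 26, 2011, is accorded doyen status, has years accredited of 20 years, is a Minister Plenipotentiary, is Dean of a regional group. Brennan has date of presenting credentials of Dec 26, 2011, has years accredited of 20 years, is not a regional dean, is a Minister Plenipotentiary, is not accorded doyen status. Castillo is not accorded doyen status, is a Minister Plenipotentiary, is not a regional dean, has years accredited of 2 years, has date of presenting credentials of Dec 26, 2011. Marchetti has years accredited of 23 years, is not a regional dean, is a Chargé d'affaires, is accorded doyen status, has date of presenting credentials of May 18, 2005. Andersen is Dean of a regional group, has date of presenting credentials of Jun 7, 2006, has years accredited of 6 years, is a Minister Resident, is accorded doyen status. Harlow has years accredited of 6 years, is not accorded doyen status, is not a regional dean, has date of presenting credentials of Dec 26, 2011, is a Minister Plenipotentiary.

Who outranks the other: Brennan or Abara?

Abara

By class of mission: Abara, Brennan, Harlow and Castillo (Minister Plenipotentiary); then Andersen (Minister Resident); then Marchetti (Chargé d'affaires).
Abara, Brennan, Harlow and Castillo all have date of presenting credentials Dec 26, 2011, so the next rule applies.
Among Abara, Brennan, Harlow and Castillo, by years accredited (higher first): Abara and Brennan (20 years) before Harlow (6 years) before Castillo (2 years).
Among Abara and Brennan, alphabetically by surname: Abara before Brennan.
So Abara takes precedence.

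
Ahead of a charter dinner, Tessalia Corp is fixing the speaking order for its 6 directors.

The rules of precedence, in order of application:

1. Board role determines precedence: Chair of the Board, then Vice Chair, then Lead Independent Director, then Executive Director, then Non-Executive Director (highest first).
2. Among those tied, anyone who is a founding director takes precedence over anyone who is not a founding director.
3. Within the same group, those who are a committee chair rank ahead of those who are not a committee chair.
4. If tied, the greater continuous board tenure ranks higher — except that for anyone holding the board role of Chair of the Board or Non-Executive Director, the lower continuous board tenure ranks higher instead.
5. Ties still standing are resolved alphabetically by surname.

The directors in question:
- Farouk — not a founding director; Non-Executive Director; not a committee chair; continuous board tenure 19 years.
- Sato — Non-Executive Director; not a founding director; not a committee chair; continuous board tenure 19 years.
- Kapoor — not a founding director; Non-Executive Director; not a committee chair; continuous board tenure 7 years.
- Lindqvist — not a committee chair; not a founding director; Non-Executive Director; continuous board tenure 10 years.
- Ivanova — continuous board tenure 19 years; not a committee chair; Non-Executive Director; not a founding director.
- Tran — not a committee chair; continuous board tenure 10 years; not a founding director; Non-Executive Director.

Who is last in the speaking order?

Sato

By board role: Kapoor, Lindqvist, Tran, Farouk, Ivanova and Sato (Non-Executive Director).
Kapoor, Lindqvist, Tran, Farouk, Ivanova and Sato are each not a founding director, so the next rule applies.
Kapoor, Lindqvist, Tran, Farouk, Ivanova and Sato are each not a committee chair, so the next rule applies.
Among Kapoor, Lindqvist, Tran, Farouk, Ivanova and Sato, by continuous board tenure (lower first) (reversed rule for this group): Kapoor (7 years) before Lindqvist and Tran (10 years) before Farouk, Ivanova and Sato (19 years).
Among Lindqvist and Tran, alphabetically by surname: Lindqvist before Tran.
Among Farouk, Ivanova and Sato, alphabetically by surname: Farouk before Ivanova before Sato.
Order: Kapoor, Lindqvist, Tran, Farouk, Ivanova, Sato.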